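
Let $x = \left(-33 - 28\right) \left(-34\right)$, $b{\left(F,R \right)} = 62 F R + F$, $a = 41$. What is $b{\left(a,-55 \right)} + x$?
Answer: $-137695$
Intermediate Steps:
$b{\left(F,R \right)} = F + 62 F R$ ($b{\left(F,R \right)} = 62 F R + F = F + 62 F R$)
$x = 2074$ ($x = \left(-61\right) \left(-34\right) = 2074$)
$b{\left(a,-55 \right)} + x = 41 \left(1 + 62 \left(-55\right)\right) + 2074 = 41 \left(1 - 3410\right) + 2074 = 41 \left(-3409\right) + 2074 = -139769 + 2074 = -137695$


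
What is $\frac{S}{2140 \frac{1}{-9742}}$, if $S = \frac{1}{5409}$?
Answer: $- \frac{4871}{5787630} \approx -0.00084162$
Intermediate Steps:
$S = \frac{1}{5409} \approx 0.00018488$
$\frac{S}{2140 \frac{1}{-9742}} = \frac{1}{5409 \frac{2140}{-9742}} = \frac{1}{5409 \cdot 2140 \left(- \frac{1}{9742}\right)} = \frac{1}{5409 \left(- \frac{1070}{4871}\right)} = \frac{1}{5409} \left(- \frac{4871}{1070}\right) = - \frac{4871}{5787630}$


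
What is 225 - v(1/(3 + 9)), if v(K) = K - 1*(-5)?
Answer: 2639/12 ≈ 219.92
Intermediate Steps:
v(K) = 5 + K (v(K) = K + 5 = 5 + K)
225 - v(1/(3 + 9)) = 225 - (5 + 1/(3 + 9)) = 225 - (5 + 1/12) = 225 - 1*61/12 = 225 - 61/12 = 2639/12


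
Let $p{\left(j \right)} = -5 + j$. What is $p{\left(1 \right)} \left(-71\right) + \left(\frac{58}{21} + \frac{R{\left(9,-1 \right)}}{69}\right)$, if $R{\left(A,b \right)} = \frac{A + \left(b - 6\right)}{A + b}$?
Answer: $\frac{184677}{644} \approx 286.77$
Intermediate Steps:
$R{\left(A,b \right)} = \frac{-6 + A + b}{A + b}$ ($R{\left(A,b \right)} = \frac{A + \left(b - 6\right)}{A + b} = \frac{A + \left(-6 + b\right)}{A + b} = \frac{-6 + A + b}{A + b}$)
$p{\left(1 \right)} \left(-71\right) + \left(\frac{58}{21} + \frac{R{\left(9,-1 \right)}}{69}\right) = \left(-5 + 1\right) \left(-71\right) + \left(\frac{58}{21} + \frac{\frac{1}{9 - 1} \left(-6 + 9 - 1\right)}{69}\right) = \left(-4\right) \left(-71\right) + \left(58 \cdot \frac{1}{21} + \frac{1}{8} \cdot 2 \cdot \frac{1}{69}\right) = 284 + \left(\frac{58}{21} + \frac{1}{8} \cdot 2 \cdot \frac{1}{69}\right) = 284 + \left(\frac{58}{21} + \frac{1}{4} \cdot \frac{1}{69}\right) = 284 + \left(\frac{58}{21} + \frac{1}{276}\right) = 284 + \frac{1781}{644} = \frac{184677}{644}$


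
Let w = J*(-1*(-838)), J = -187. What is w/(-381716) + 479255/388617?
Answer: 121918958591/74170663386 ≈ 1.6438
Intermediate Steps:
w = -156706 (w = -(-187)*(-838) = -187*838 = -156706)
w/(-381716) + 479255/388617 = -156706/(-381716) + 479255/388617 = -156706*(-1/381716) + 479255*(1/388617) = 78353/190858 + 479255/388617 = 121918958591/74170663386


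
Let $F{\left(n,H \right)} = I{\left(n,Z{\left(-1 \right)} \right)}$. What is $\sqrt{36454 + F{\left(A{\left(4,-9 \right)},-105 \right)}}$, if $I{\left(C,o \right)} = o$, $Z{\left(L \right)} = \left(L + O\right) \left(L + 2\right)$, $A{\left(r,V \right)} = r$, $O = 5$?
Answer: $\sqrt{36458} \approx 190.94$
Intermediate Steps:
$Z{\left(L \right)} = \left(2 + L\right) \left(5 + L\right)$ ($Z{\left(L \right)} = \left(L + 5\right) \left(L + 2\right) = \left(5 + L\right) \left(2 + L\right) = \left(2 + L\right) \left(5 + L\right)$)
$F{\left(n,H \right)} = 4$ ($F{\left(n,H \right)} = 10 + \left(-1\right)^{2} + 7 \left(-1\right) = 10 + 1 - 7 = 4$)
$\sqrt{36454 + F{\left(A{\left(4,-9 \right)},-105 \right)}} = \sqrt{36454 + 4} = \sqrt{36458}$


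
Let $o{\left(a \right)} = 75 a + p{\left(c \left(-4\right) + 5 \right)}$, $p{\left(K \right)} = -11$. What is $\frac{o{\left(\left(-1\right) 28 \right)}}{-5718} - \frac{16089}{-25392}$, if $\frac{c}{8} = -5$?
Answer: $\frac{24266569}{24198576} \approx 1.0028$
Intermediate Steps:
$c = -40$ ($c = 8 \left(-5\right) = -40$)
$o{\left(a \right)} = -11 + 75 a$ ($o{\left(a \right)} = 75 a - 11 = -11 + 75 a$)
$\frac{o{\left(\left(-1\right) 28 \right)}}{-5718} - \frac{16089}{-25392} = \frac{-11 + 75 \left(\left(-1\right) 28\right)}{-5718} - \frac{16089}{-25392} = \left(-11 + 75 \left(-28\right)\right) \left(- \frac{1}{5718}\right) - - \frac{5363}{8464} = \left(-11 - 2100\right) \left(- \frac{1}{5718}\right) + \frac{5363}{8464} = \left(-2111\right) \left(- \frac{1}{5718}\right) + \frac{5363}{8464} = \frac{2111}{5718} + \frac{5363}{8464} = \frac{24266569}{24198576}$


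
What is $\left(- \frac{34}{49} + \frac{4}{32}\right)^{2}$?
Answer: $\frac{49729}{153664} \approx 0.32362$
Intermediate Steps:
$\left(- \frac{34}{49} + \frac{4}{32}\right)^{2} = \left(\left(-34\right) \frac{1}{49} + 4 \cdot \frac{1}{32}\right)^{2} = \left(- \frac{34}{49} + \frac{1}{8}\right)^{2} = \left(- \frac{223}{392}\right)^{2} = \frac{49729}{153664}$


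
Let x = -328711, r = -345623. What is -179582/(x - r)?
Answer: -89791/8456 ≈ -10.619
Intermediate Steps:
-179582/(x - r) = -179582/(-328711 - 1*(-345623)) = -179582/(-328711 + 345623) = -179582/16912 = -179582*1/16912 = -89791/8456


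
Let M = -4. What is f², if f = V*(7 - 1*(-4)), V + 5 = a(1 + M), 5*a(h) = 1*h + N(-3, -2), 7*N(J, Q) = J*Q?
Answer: 174724/49 ≈ 3565.8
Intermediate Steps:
N(J, Q) = J*Q/7 (N(J, Q) = (J*Q)/7 = J*Q/7)
a(h) = 6/35 + h/5 (a(h) = (1*h + (⅐)*(-3)*(-2))/5 = (h + 6/7)/5 = (6/7 + h)/5 = 6/35 + h/5)
V = -38/7 (V = -5 + (6/35 + (1 - 4)/5) = -5 + (6/35 + (⅕)*(-3)) = -5 + (6/35 - ⅗) = -5 - 3/7 = -38/7 ≈ -5.4286)
f = -418/7 (f = -38*(7 - 1*(-4))/7 = -38*(7 + 4)/7 = -38/7*11 = -418/7 ≈ -59.714)
f² = (-418/7)² = 174724/49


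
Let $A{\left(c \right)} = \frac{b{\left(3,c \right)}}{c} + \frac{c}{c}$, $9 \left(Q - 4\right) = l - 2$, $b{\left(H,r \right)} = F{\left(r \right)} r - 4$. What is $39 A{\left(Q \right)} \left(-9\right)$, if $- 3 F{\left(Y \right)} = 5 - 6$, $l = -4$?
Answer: $- \frac{234}{5} \approx -46.8$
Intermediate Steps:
$F{\left(Y \right)} = \frac{1}{3}$ ($F{\left(Y \right)} = - \frac{5 - 6}{3} = \left(- \frac{1}{3}\right) \left(-1\right) = \frac{1}{3}$)
$b{\left(H,r \right)} = -4 + \frac{r}{3}$ ($b{\left(H,r \right)} = \frac{r}{3} - 4 = -4 + \frac{r}{3}$)
$Q = \frac{10}{3}$ ($Q = 4 + \frac{-4 - 2}{9} = 4 + \frac{1}{9} \left(-6\right) = 4 - \frac{2}{3} = \frac{10}{3} \approx 3.3333$)
$A{\left(c \right)} = 1 + \frac{-4 + \frac{c}{3}}{c}$ ($A{\left(c \right)} = \frac{-4 + \frac{c}{3}}{c} + \frac{c}{c} = \frac{-4 + \frac{c}{3}}{c} + 1 = 1 + \frac{-4 + \frac{c}{3}}{c}$)
$39 A{\left(Q \right)} \left(-9\right) = 39 \left(\frac{4}{3} - \frac{4}{\frac{10}{3}}\right) \left(-9\right) = 39 \left(\frac{4}{3} - \frac{6}{5}\right) \left(-9\right) = 39 \cdot \frac{2}{15} \left(-9\right) = \frac{26}{5} \left(-9\right) = - \frac{234}{5}$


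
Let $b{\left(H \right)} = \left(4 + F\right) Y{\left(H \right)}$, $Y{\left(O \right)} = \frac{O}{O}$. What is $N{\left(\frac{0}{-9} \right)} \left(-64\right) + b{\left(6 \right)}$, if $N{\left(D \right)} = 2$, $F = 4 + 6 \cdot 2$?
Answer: $-108$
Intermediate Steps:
$Y{\left(O \right)} = 1$
$F = 16$ ($F = 4 + 12 = 16$)
$b{\left(H \right)} = 20$ ($b{\left(H \right)} = \left(4 + 16\right) 1 = 20 \cdot 1 = 20$)
$N{\left(\frac{0}{-9} \right)} \left(-64\right) + b{\left(6 \right)} = 2 \left(-64\right) + 20 = -128 + 20 = -108$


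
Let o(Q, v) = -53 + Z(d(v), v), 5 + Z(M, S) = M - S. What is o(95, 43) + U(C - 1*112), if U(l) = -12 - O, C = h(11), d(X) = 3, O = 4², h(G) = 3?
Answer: -126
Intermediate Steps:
O = 16
Z(M, S) = -5 + M - S (Z(M, S) = -5 + (M - S) = -5 + M - S)
C = 3
o(Q, v) = -55 - v (o(Q, v) = -53 + (-5 + 3 - v) = -53 + (-2 - v) = -55 - v)
U(l) = -28 (U(l) = -12 - 1*16 = -12 - 16 = -28)
o(95, 43) + U(C - 1*112) = (-55 - 1*43) - 28 = (-55 - 43) - 28 = -98 - 28 = -126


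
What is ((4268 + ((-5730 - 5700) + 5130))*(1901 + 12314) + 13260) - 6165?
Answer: -28877785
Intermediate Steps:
((4268 + ((-5730 - 5700) + 5130))*(1901 + 12314) + 13260) - 6165 = ((4268 + (-11430 + 5130))*14215 + 13260) - 6165 = ((4268 - 6300)*14215 + 13260) - 6165 = (-2032*14215 + 13260) - 6165 = (-28884880 + 13260) - 6165 = -28871620 - 6165 = -28877785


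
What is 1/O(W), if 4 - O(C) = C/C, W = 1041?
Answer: ⅓ ≈ 0.33333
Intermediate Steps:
O(C) = 3 (O(C) = 4 - C/C = 4 - 1*1 = 4 - 1 = 3)
1/O(W) = 1/3 = ⅓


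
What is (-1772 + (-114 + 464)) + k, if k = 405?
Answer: -1017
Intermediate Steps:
(-1772 + (-114 + 464)) + k = (-1772 + (-114 + 464)) + 405 = (-1772 + 350) + 405 = -1422 + 405 = -1017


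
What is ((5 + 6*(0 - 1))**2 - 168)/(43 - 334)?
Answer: 167/291 ≈ 0.57388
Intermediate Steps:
((5 + 6*(0 - 1))**2 - 168)/(43 - 334) = ((5 + 6*(-1))**2 - 168)/(-291) = ((5 - 6)**2 - 168)*(-1/291) = ((-1)**2 - 168)*(-1/291) = (1 - 168)*(-1/291) = -167*(-1/291) = 167/291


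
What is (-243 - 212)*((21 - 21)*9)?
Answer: 0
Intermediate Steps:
(-243 - 212)*((21 - 21)*9) = -0*9 = -455*0 = 0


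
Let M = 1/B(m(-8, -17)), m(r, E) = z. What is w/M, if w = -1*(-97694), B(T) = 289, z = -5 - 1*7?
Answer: 28233566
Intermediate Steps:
z = -12 (z = -5 - 7 = -12)
m(r, E) = -12
M = 1/289 ≈ 0.0034602
w = 97694
w/M = 97694/(1/289) = 97694*289 = 28233566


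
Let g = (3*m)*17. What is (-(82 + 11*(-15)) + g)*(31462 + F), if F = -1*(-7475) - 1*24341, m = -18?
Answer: -12187660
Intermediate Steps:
F = -16866 (F = 7475 - 24341 = -16866)
g = -918 (g = (3*(-18))*17 = -54*17 = -918)
(-(82 + 11*(-15)) + g)*(31462 + F) = (-(82 + 11*(-15)) - 918)*(31462 - 16866) = (-(82 - 165) - 918)*14596 = (-1*(-83) - 918)*14596 = (83 - 918)*14596 = -835*14596 = -12187660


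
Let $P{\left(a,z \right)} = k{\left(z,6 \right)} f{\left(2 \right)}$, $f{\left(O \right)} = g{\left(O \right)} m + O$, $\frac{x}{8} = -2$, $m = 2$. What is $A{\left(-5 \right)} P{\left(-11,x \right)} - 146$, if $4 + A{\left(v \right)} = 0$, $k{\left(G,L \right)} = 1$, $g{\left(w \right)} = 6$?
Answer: $-202$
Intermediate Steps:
$x = -16$ ($x = 8 \left(-2\right) = -16$)
$f{\left(O \right)} = 12 + O$ ($f{\left(O \right)} = 6 \cdot 2 + O = 12 + O$)
$A{\left(v \right)} = -4$ ($A{\left(v \right)} = -4 + 0 = -4$)
$P{\left(a,z \right)} = 14$ ($P{\left(a,z \right)} = 1 \left(12 + 2\right) = 1 \cdot 14 = 14$)
$A{\left(-5 \right)} P{\left(-11,x \right)} - 146 = \left(-4\right) 14 - 146 = -56 - 146 = -202$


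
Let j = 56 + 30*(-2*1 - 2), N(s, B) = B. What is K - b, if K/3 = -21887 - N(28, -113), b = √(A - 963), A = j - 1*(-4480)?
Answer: -65322 - √3453 ≈ -65381.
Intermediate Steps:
j = -64 (j = 56 + 30*(-2 - 2) = 56 + 30*(-4) = 56 - 120 = -64)
A = 4416 (A = -64 - 1*(-4480) = -64 + 4480 = 4416)
b = √3453 (b = √(4416 - 963) = √3453 ≈ 58.762)
K = -65322 (K = 3*(-21887 - 1*(-113)) = 3*(-21887 + 113) = 3*(-21774) = -65322)
K - b = -65322 - √3453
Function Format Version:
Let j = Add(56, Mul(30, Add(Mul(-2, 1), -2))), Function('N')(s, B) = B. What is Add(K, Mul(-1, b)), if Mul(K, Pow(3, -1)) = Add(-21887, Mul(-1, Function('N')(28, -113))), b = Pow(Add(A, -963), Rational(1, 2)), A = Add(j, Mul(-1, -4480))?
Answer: Add(-65322, Mul(-1, Pow(3453, Rational(1, 2)))) ≈ -65381.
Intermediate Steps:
j = -64 (j = Add(56, Mul(30, Add(-2, -2))) = Add(56, Mul(30, -4)) = Add(56, -120) = -64)
A = 4416 (A = Add(-64, Mul(-1, -4480)) = Add(-64, 4480) = 4416)
b = Pow(3453, Rational(1, 2)) (b = Pow(Add(4416, -963), Rational(1, 2)) = Pow(3453, Rational(1, 2)) ≈ 58.762)
K = -65322 (K = Mul(3, Add(-21887, Mul(-1, -113))) = Mul(3, Add(-21887, 113)) = Mul(3, -21774) = -65322)
Add(K, Mul(-1, b)) = Add(-65322, Mul(-1, Pow(3453, Rational(1, 2))))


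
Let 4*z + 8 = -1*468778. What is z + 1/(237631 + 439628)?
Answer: -158744768785/1354518 ≈ -1.1720e+5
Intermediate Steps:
z = -234393/2 (z = -2 + (-1*468778)/4 = -2 + (¼)*(-468778) = -2 - 234389/2 = -234393/2 ≈ -1.1720e+5)
z + 1/(237631 + 439628) = -234393/2 + 1/(237631 + 439628) = -234393/2 + 1/677259 = -158744768785/1354518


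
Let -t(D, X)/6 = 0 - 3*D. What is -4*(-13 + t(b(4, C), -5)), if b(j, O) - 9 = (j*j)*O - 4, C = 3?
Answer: -3764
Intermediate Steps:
b(j, O) = 5 + O*j² (b(j, O) = 9 + ((j*j)*O - 4) = 9 + (j²*O - 4) = 9 + (O*j² - 4) = 9 + (-4 + O*j²) = 5 + O*j²)
t(D, X) = 18*D (t(D, X) = -6*(0 - 3*D) = -(-18)*D = 18*D)
-4*(-13 + t(b(4, C), -5)) = -4*(-13 + 18*(5 + 3*4²)) = -4*(-13 + 18*(5 + 3*16)) = -4*(-13 + 18*(5 + 48)) = -4*(-13 + 18*53) = -4*(-13 + 954) = -4*941 = -3764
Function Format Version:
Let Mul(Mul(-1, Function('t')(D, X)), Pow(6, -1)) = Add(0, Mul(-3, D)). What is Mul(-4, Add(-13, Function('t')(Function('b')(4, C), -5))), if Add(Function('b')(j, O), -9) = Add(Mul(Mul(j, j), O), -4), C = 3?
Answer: -3764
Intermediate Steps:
Function('b')(j, O) = Add(5, Mul(O, Pow(j, 2))) (Function('b')(j, O) = Add(9, Add(Mul(Mul(j, j), O), -4)) = Add(9, Add(Mul(Pow(j, 2), O), -4)) = Add(9, Add(Mul(O, Pow(j, 2)), -4)) = Add(9, Add(-4, Mul(O, Pow(j, 2)))) = Add(5, Mul(O, Pow(j, 2))))
Function('t')(D, X) = Mul(18, D) (Function('t')(D, X) = Mul(-6, Add(0, Mul(-3, D))) = Mul(-6, Mul(-3, D)) = Mul(18, D))
Mul(-4, Add(-13, Function('t')(Function('b')(4, C), -5))) = Mul(-4, Add(-13, Mul(18, Add(5, Mul(3, Pow(4, 2)))))) = Mul(-4, Add(-13, Mul(18, Add(5, Mul(3, 16))))) = Mul(-4, Add(-13, Mul(18, Add(5, 48)))) = Mul(-4, Add(-13, Mul(18, 53))) = Mul(-4, Add(-13, 954)) = Mul(-4, 941) = -3764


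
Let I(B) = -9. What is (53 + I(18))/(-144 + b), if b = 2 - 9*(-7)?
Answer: -44/79 ≈ -0.55696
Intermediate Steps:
b = 65 (b = 2 + 63 = 65)
(53 + I(18))/(-144 + b) = (53 - 9)/(-144 + 65) = 44/(-79) = 44*(-1/79) = -44/79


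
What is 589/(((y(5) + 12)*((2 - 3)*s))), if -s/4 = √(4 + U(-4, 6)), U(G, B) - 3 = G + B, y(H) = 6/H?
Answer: 2945/792 ≈ 3.7184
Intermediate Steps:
U(G, B) = 3 + B + G (U(G, B) = 3 + (G + B) = 3 + (B + G) = 3 + B + G)
s = -12 (s = -4*√(4 + (3 + 6 - 4)) = -4*√(4 + 5) = -4*√9 = -4*3 = -12)
589/(((y(5) + 12)*((2 - 3)*s))) = 589/(((6/5 + 12)*((2 - 3)*(-12)))) = 589/(((6*(⅕) + 12)*(-1*(-12)))) = 589/(((6/5 + 12)*12)) = 589/(((66/5)*12)) = 589/(792/5) = 589*(5/792) = 2945/792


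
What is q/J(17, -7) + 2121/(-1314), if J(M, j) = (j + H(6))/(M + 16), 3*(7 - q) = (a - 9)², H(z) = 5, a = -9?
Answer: 364610/219 ≈ 1664.9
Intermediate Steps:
q = -101 (q = 7 - (-9 - 9)²/3 = 7 - ⅓*(-18)² = 7 - ⅓*324 = 7 - 108 = -101)
J(M, j) = (5 + j)/(16 + M) (J(M, j) = (j + 5)/(M + 16) = (5 + j)/(16 + M))
q/J(17, -7) + 2121/(-1314) = -101*(16 + 17)/(5 - 7) + 2121/(-1314) = -101/(-2/33) + 2121*(-1/1314) = -101/((1/33)*(-2)) - 707/438 = -101/(-2/33) - 707/438 = -101*(-33/2) - 707/438 = 3333/2 - 707/438 = 364610/219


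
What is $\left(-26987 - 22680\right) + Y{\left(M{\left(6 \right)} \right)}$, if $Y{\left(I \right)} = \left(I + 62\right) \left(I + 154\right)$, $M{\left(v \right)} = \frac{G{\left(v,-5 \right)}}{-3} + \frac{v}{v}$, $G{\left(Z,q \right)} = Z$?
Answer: $-40334$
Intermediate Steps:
$M{\left(v \right)} = 1 - \frac{v}{3}$ ($M{\left(v \right)} = \frac{v}{-3} + \frac{v}{v} = v \left(- \frac{1}{3}\right) + 1 = - \frac{v}{3} + 1 = 1 - \frac{v}{3}$)
$Y{\left(I \right)} = \left(62 + I\right) \left(154 + I\right)$
$\left(-26987 - 22680\right) + Y{\left(M{\left(6 \right)} \right)} = \left(-26987 - 22680\right) + \left(9548 + \left(1 - 2\right)^{2} + 216 \left(1 - 2\right)\right) = \left(-26987 - 22680\right) + \left(9548 + \left(-1\right)^{2} + 216 \left(-1\right)\right) = -49667 + \left(9548 + 1 - 216\right) = -49667 + 9333 = -40334$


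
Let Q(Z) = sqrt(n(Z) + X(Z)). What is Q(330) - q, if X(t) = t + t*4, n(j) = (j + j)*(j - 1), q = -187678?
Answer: 187678 + 3*sqrt(24310) ≈ 1.8815e+5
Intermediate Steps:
n(j) = 2*j*(-1 + j) (n(j) = (2*j)*(-1 + j) = 2*j*(-1 + j))
X(t) = 5*t (X(t) = t + 4*t = 5*t)
Q(Z) = sqrt(5*Z + 2*Z*(-1 + Z)) (Q(Z) = sqrt(2*Z*(-1 + Z) + 5*Z) = sqrt(5*Z + 2*Z*(-1 + Z)))
Q(330) - q = sqrt(330*(3 + 2*330)) - 1*(-187678) = sqrt(330*(3 + 660)) + 187678 = sqrt(330*663) + 187678 = sqrt(218790) + 187678 = 3*sqrt(24310) + 187678 = 187678 + 3*sqrt(24310)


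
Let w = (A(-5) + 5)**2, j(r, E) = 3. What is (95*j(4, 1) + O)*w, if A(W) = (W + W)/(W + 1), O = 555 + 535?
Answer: 309375/4 ≈ 77344.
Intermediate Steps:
O = 1090
A(W) = 2*W/(1 + W) (A(W) = (2*W)/(1 + W) = 2*W/(1 + W))
w = 225/4 (w = (2*(-5)/(1 - 5) + 5)**2 = (2*(-5)/(-4) + 5)**2 = (2*(-5)*(-1/4) + 5)**2 = (5/2 + 5)**2 = (15/2)**2 = 225/4 ≈ 56.250)
(95*j(4, 1) + O)*w = (95*3 + 1090)*(225/4) = (285 + 1090)*(225/4) = 1375*(225/4) = 309375/4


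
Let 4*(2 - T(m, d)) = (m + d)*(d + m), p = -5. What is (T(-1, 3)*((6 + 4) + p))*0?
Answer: 0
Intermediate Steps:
T(m, d) = 2 - (d + m)²/4 (T(m, d) = 2 - (m + d)*(d + m)/4 = 2 - (d + m)*(d + m)/4 = 2 - (d + m)²/4)
(T(-1, 3)*((6 + 4) + p))*0 = ((2 - (3 - 1)²/4)*((6 + 4) - 5))*0 = ((2 - ¼*2²)*(10 - 5))*0 = ((2 - ¼*4)*5)*0 = ((2 - 1)*5)*0 = (1*5)*0 = 5*0 = 0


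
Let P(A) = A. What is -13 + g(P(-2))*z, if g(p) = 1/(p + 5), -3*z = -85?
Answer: -32/9 ≈ -3.5556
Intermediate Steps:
z = 85/3 (z = -⅓*(-85) = 85/3 ≈ 28.333)
g(p) = 1/(5 + p)
-13 + g(P(-2))*z = -13 + (85/3)/(5 - 2) = -13 + (85/3)/3 = -13 + (⅓)*(85/3) = -13 + 85/9 = -32/9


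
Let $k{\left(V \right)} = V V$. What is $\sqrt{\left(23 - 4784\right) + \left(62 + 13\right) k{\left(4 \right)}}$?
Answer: $i \sqrt{3561} \approx 59.674 i$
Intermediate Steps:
$k{\left(V \right)} = V^{2}$
$\sqrt{\left(23 - 4784\right) + \left(62 + 13\right) k{\left(4 \right)}} = \sqrt{\left(23 - 4784\right) + \left(62 + 13\right) 4^{2}} = \sqrt{\left(23 - 4784\right) + 75 \cdot 16} = \sqrt{-4761 + 1200} = \sqrt{-3561} = i \sqrt{3561}$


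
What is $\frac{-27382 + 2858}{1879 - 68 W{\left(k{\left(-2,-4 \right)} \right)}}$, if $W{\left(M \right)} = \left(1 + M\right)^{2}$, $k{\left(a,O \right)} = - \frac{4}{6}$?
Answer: $- \frac{220716}{16843} \approx -13.104$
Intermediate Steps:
$k{\left(a,O \right)} = - \frac{2}{3}$ ($k{\left(a,O \right)} = \left(-4\right) \frac{1}{6} = - \frac{2}{3}$)
$\frac{-27382 + 2858}{1879 - 68 W{\left(k{\left(-2,-4 \right)} \right)}} = \frac{-27382 + 2858}{1879 - 68 \left(1 - \frac{2}{3}\right)^{2}} = - \frac{24524}{1879 - \frac{68}{9}} = - \frac{24524}{\frac{16843}{9}} = \left(-24524\right) \frac{9}{16843} = - \frac{220716}{16843}$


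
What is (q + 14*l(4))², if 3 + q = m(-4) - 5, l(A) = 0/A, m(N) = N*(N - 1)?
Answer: 144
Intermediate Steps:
m(N) = N*(-1 + N)
l(A) = 0
q = 12 (q = -3 + (-4*(-1 - 4) - 5) = -3 + (-4*(-5) - 5) = -3 + (20 - 5) = -3 + 15 = 12)
(q + 14*l(4))² = (12 + 14*0)² = (12 + 0)² = 12² = 144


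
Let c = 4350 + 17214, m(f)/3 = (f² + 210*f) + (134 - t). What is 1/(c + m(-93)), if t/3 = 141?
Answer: -1/11946 ≈ -8.3710e-5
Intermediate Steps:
t = 423 (t = 3*141 = 423)
m(f) = -867 + 3*f² + 630*f (m(f) = 3*((f² + 210*f) + (134 - 1*423)) = 3*((f² + 210*f) + (134 - 423)) = 3*((f² + 210*f) - 289) = 3*(-289 + f² + 210*f) = -867 + 3*f² + 630*f)
c = 21564
1/(c + m(-93)) = 1/(21564 + (-867 + 3*(-93)² + 630*(-93))) = 1/(21564 + (-867 + 3*8649 - 58590)) = 1/(21564 + (-867 + 25947 - 58590)) = 1/(21564 - 33510) = 1/(-11946) = -1/11946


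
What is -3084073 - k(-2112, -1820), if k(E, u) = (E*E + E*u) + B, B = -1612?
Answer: -11386845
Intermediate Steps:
k(E, u) = -1612 + E² + E*u (k(E, u) = (E*E + E*u) - 1612 = (E² + E*u) - 1612 = -1612 + E² + E*u)
-3084073 - k(-2112, -1820) = -3084073 - (-1612 + (-2112)² - 2112*(-1820)) = -3084073 - (-1612 + 4460544 + 3843840) = -3084073 - 1*8302772 = -3084073 - 8302772 = -11386845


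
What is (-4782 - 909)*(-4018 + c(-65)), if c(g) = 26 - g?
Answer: 22348557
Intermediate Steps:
(-4782 - 909)*(-4018 + c(-65)) = (-4782 - 909)*(-4018 + (26 - 1*(-65))) = -5691*(-4018 + (26 + 65)) = -5691*(-4018 + 91) = -5691*(-3927) = 22348557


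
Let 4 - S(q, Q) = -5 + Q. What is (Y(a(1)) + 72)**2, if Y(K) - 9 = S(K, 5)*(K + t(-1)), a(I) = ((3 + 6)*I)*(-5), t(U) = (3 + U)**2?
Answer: 6889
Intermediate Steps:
S(q, Q) = 9 - Q (S(q, Q) = 4 - (-5 + Q) = 4 + (5 - Q) = 9 - Q)
a(I) = -45*I (a(I) = (9*I)*(-5) = -45*I)
Y(K) = 25 + 4*K (Y(K) = 9 + (9 - 1*5)*(K + (3 - 1)**2) = 9 + (9 - 5)*(K + 2**2) = 9 + 4*(K + 4) = 9 + 4*(4 + K) = 9 + (16 + 4*K) = 25 + 4*K)
(Y(a(1)) + 72)**2 = ((25 + 4*(-45*1)) + 72)**2 = ((25 + 4*(-45)) + 72)**2 = ((25 - 180) + 72)**2 = (-155 + 72)**2 = (-83)**2 = 6889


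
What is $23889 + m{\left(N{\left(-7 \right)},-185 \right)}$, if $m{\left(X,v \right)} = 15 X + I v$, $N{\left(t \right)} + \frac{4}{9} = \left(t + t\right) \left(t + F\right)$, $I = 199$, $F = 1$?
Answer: $- \frac{35018}{3} \approx -11673.0$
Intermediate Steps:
$N{\left(t \right)} = - \frac{4}{9} + 2 t \left(1 + t\right)$ ($N{\left(t \right)} = - \frac{4}{9} + \left(t + t\right) \left(t + 1\right) = - \frac{4}{9} + 2 t \left(1 + t\right)$)
$m{\left(X,v \right)} = 15 X + 199 v$
$23889 + m{\left(N{\left(-7 \right)},-185 \right)} = 23889 + \left(15 \left(- \frac{4}{9} + 2 \left(-7\right) + 2 \left(-7\right)^{2}\right) + 199 \left(-185\right)\right) = 23889 - \left(36815 - 15 \left(- \frac{4}{9} - 14 + 2 \cdot 49\right)\right) = 23889 - \left(36815 - 15 \left(- \frac{4}{9} - 14 + 98\right)\right) = 23889 + \left(15 \cdot \frac{752}{9} - 36815\right) = 23889 + \left(\frac{3760}{3} - 36815\right) = 23889 - \frac{106685}{3} = - \frac{35018}{3}$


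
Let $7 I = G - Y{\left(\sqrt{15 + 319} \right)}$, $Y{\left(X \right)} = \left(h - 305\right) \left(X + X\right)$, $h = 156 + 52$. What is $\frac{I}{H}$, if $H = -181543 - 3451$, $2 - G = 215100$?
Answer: $\frac{107549}{647479} - \frac{97 \sqrt{334}}{647479} \approx 0.16337$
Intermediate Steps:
$G = -215098$ ($G = 2 - 215100 = -215098$)
$h = 208$
$Y{\left(X \right)} = - 194 X$ ($Y{\left(X \right)} = \left(208 - 305\right) \left(X + X\right) = - 97 \cdot 2 X = - 194 X$)
$H = -184994$ ($H = -181543 - 3451 = -184994$)
$I = - \frac{215098}{7} + \frac{194 \sqrt{334}}{7}$ ($I = \frac{-215098 - - 194 \sqrt{15 + 319}}{7} = \frac{-215098 - - 194 \sqrt{334}}{7} = \frac{-215098 + 194 \sqrt{334}}{7} = - \frac{215098}{7} + \frac{194 \sqrt{334}}{7} \approx -30222.0$)
$\frac{I}{H} = \frac{- \frac{215098}{7} + \frac{194 \sqrt{334}}{7}}{-184994} = \left(- \frac{215098}{7} + \frac{194 \sqrt{334}}{7}\right) \left(- \frac{1}{184994}\right) = \frac{107549}{647479} - \frac{97 \sqrt{334}}{647479}$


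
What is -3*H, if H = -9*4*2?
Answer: 216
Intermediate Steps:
H = -72 (H = -36*2 = -72)
-3*H = -3*(-72) = 216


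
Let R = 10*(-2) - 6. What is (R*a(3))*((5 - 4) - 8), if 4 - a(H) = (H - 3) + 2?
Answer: 364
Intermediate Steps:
a(H) = 5 - H (a(H) = 4 - ((H - 3) + 2) = 4 - ((-3 + H) + 2) = 4 - (-1 + H) = 4 + (1 - H) = 5 - H)
R = -26 (R = -20 - 6 = -26)
(R*a(3))*((5 - 4) - 8) = (-26*(5 - 1*3))*((5 - 4) - 8) = (-26*(5 - 3))*(1 - 8) = -26*2*(-7) = -52*(-7) = 364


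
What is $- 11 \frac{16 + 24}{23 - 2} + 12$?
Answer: $- \frac{188}{21} \approx -8.9524$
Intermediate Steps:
$- 11 \frac{16 + 24}{23 - 2} + 12 = - 11 \cdot \frac{40}{21} + 12 = - 11 \cdot 40 \cdot \frac{1}{21} + 12 = \left(-11\right) \frac{40}{21} + 12 = - \frac{440}{21} + 12 = - \frac{188}{21}$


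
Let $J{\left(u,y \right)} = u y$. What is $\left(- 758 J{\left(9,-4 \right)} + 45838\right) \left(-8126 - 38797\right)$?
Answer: $-3431291298$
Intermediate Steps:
$\left(- 758 J{\left(9,-4 \right)} + 45838\right) \left(-8126 - 38797\right) = \left(- 758 \cdot 9 \left(-4\right) + 45838\right) \left(-8126 - 38797\right) = \left(\left(-758\right) \left(-36\right) + 45838\right) \left(-46923\right) = \left(27288 + 45838\right) \left(-46923\right) = 73126 \left(-46923\right) = -3431291298$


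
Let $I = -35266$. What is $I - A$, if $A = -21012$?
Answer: $-14254$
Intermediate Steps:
$I - A = -35266 - -21012 = -35266 + 21012 = -14254$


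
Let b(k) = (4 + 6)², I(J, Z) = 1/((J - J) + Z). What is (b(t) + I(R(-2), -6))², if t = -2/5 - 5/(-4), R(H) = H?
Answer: 358801/36 ≈ 9966.7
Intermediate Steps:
I(J, Z) = 1/Z (I(J, Z) = 1/(0 + Z) = 1/Z)
t = 17/20 (t = -2*⅕ - 5*(-¼) = -⅖ + 5/4 = 17/20 ≈ 0.85000)
b(k) = 100 (b(k) = 10² = 100)
(b(t) + I(R(-2), -6))² = (100 + 1/(-6))² = (100 - ⅙)² = (599/6)² = 358801/36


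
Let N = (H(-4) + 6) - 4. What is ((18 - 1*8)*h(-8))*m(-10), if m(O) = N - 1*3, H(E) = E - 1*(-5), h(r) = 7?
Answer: 0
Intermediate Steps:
H(E) = 5 + E (H(E) = E + 5 = 5 + E)
N = 3 (N = ((5 - 4) + 6) - 4 = (1 + 6) - 4 = 7 - 4 = 3)
m(O) = 0 (m(O) = 3 - 1*3 = 3 - 3 = 0)
((18 - 1*8)*h(-8))*m(-10) = ((18 - 1*8)*7)*0 = ((18 - 8)*7)*0 = (10*7)*0 = 70*0 = 0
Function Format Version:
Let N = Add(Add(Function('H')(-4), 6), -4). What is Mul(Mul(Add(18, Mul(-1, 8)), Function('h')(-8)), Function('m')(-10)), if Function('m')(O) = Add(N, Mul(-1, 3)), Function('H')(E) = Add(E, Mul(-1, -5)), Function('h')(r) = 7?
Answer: 0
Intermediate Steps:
Function('H')(E) = Add(5, E) (Function('H')(E) = Add(E, 5) = Add(5, E))
N = 3 (N = Add(Add(Add(5, -4), 6), -4) = Add(Add(1, 6), -4) = Add(7, -4) = 3)
Function('m')(O) = 0 (Function('m')(O) = Add(3, Mul(-1, 3)) = Add(3, -3) = 0)
Mul(Mul(Add(18, Mul(-1, 8)), Function('h')(-8)), Function('m')(-10)) = Mul(Mul(Add(18, Mul(-1, 8)), 7), 0) = Mul(Mul(Add(18, -8), 7), 0) = Mul(Mul(10, 7), 0) = Mul(70, 0) = 0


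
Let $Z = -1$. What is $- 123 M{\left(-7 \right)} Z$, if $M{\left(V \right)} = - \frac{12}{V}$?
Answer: $\frac{1476}{7} \approx 210.86$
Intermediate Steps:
$- 123 M{\left(-7 \right)} Z = - 123 \left(- \frac{12}{-7}\right) \left(-1\right) = - 123 \left(\left(-12\right) \left(- \frac{1}{7}\right)\right) \left(-1\right) = \left(-123\right) \frac{12}{7} \left(-1\right) = \left(- \frac{1476}{7}\right) \left(-1\right) = \frac{1476}{7}$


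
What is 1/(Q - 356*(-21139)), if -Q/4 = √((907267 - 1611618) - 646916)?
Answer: 1881371/14158232763632 + I*√1351267/14158232763632 ≈ 1.3288e-7 + 8.2103e-11*I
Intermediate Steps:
Q = -4*I*√1351267 (Q = -4*√((907267 - 1611618) - 646916) = -4*√(-704351 - 646916) = -4*I*√1351267 ≈ -4649.8*I)
1/(Q - 356*(-21139)) = 1/(-4*I*√1351267 - 356*(-21139)) = 1/(-4*I*√1351267 + 7525484) = 1/(7525484 - 4*I*√1351267)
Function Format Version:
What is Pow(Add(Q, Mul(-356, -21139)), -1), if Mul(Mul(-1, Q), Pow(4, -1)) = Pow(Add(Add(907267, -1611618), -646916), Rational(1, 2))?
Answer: Add(Rational(1881371, 14158232763632), Mul(Rational(1, 14158232763632), I, Pow(1351267, Rational(1, 2)))) ≈ Add(1.3288e-7, Mul(8.2103e-11, I))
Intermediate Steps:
Q = Mul(-4, I, Pow(1351267, Rational(1, 2))) (Q = Mul(-4, Pow(Add(Add(907267, -1611618), -646916), Rational(1, 2))) = Mul(-4, Pow(Add(-704351, -646916), Rational(1, 2))) = Mul(-4, Pow(-1351267, Rational(1, 2))) = Mul(-4, Mul(I, Pow(1351267, Rational(1, 2)))) = Mul(-4, I, Pow(1351267, Rational(1, 2))) ≈ Mul(-4649.8, I))
Pow(Add(Q, Mul(-356, -21139)), -1) = Pow(Add(Mul(-4, I, Pow(1351267, Rational(1, 2))), Mul(-356, -21139)), -1) = Pow(Add(Mul(-4, I, Pow(1351267, Rational(1, 2))), 7525484), -1) = Pow(Add(7525484, Mul(-4, I, Pow(1351267, Rational(1, 2)))), -1)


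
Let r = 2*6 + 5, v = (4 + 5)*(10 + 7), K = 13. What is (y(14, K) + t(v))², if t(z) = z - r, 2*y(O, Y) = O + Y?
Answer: 89401/4 ≈ 22350.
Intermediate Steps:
v = 153 (v = 9*17 = 153)
r = 17 (r = 12 + 5 = 17)
y(O, Y) = O/2 + Y/2 (y(O, Y) = (O + Y)/2 = O/2 + Y/2)
t(z) = -17 + z (t(z) = z - 1*17 = z - 17 = -17 + z)
(y(14, K) + t(v))² = (((½)*14 + (½)*13) + (-17 + 153))² = ((7 + 13/2) + 136)² = (27/2 + 136)² = (299/2)² = 89401/4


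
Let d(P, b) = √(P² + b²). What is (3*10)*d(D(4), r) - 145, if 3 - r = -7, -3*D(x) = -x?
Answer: -145 + 20*√229 ≈ 157.66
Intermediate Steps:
D(x) = x/3 (D(x) = -(-1)*x/3 = x/3)
r = 10 (r = 3 - 1*(-7) = 3 + 7 = 10)
(3*10)*d(D(4), r) - 145 = (3*10)*√(((⅓)*4)² + 10²) - 145 = 30*√((4/3)² + 100) - 145 = 30*√(16/9 + 100) - 145 = 30*√(916/9) - 145 = 30*(2*√229/3) - 145 = 20*√229 - 145 = -145 + 20*√229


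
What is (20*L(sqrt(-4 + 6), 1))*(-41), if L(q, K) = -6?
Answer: 4920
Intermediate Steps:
(20*L(sqrt(-4 + 6), 1))*(-41) = (20*(-6))*(-41) = -120*(-41) = 4920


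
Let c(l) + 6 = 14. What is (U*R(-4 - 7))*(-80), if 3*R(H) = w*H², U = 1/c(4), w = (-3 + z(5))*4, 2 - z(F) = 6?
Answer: 33880/3 ≈ 11293.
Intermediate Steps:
z(F) = -4 (z(F) = 2 - 1*6 = 2 - 6 = -4)
c(l) = 8 (c(l) = -6 + 14 = 8)
w = -28 (w = (-3 - 4)*4 = -7*4 = -28)
U = ⅛ (U = 1/8 = ⅛ ≈ 0.12500)
R(H) = -28*H²/3 (R(H) = (-28*H²)/3 = -28*H²/3)
(U*R(-4 - 7))*(-80) = ((-28*(-4 - 7)²/3)/8)*(-80) = ((-28/3*(-11)²)/8)*(-80) = ((-28/3*121)/8)*(-80) = ((⅛)*(-3388/3))*(-80) = -847/6*(-80) = 33880/3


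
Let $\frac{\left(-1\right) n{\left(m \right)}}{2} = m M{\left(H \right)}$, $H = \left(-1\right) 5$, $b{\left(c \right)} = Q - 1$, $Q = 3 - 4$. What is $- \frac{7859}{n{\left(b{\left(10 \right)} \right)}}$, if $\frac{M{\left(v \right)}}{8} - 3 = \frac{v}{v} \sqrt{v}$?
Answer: $- \frac{23577}{448} + \frac{7859 i \sqrt{5}}{448} \approx -52.627 + 39.226 i$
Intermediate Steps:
$Q = -1$ ($Q = 3 - 4 = -1$)
$b{\left(c \right)} = -2$ ($b{\left(c \right)} = -1 - 1 = -2$)
$H = -5$
$M{\left(v \right)} = 24 + 8 \sqrt{v}$ ($M{\left(v \right)} = 24 + 8 \frac{v}{v} \sqrt{v} = 24 + 8 \cdot 1 \sqrt{v} = 24 + 8 \sqrt{v}$)
$n{\left(m \right)} = - 2 m \left(24 + 8 i \sqrt{5}\right)$ ($n{\left(m \right)} = - 2 m \left(24 + 8 \sqrt{-5}\right) = - 2 m \left(24 + 8 i \sqrt{5}\right)$)
$- \frac{7859}{n{\left(b{\left(10 \right)} \right)}} = - \frac{7859}{\left(-16\right) \left(-2\right) \left(3 + i \sqrt{5}\right)} = - \frac{7859}{96 + 32 i \sqrt{5}}$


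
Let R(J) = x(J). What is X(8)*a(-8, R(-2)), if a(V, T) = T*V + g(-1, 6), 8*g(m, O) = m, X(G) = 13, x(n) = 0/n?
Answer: -13/8 ≈ -1.6250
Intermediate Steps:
x(n) = 0
R(J) = 0
g(m, O) = m/8
a(V, T) = -⅛ + T*V (a(V, T) = T*V + (⅛)*(-1) = T*V - ⅛ = -⅛ + T*V)
X(8)*a(-8, R(-2)) = 13*(-⅛ + 0*(-8)) = 13*(-⅛ + 0) = 13*(-⅛) = -13/8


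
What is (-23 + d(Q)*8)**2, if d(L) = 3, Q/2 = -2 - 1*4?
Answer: 1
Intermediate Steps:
Q = -12 (Q = 2*(-2 - 1*4) = 2*(-2 - 4) = 2*(-6) = -12)
(-23 + d(Q)*8)**2 = (-23 + 3*8)**2 = (-23 + 24)**2 = 1**2 = 1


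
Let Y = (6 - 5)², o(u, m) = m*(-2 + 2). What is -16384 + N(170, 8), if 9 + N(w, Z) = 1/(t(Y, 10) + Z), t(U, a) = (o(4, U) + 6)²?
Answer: -721291/44 ≈ -16393.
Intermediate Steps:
o(u, m) = 0 (o(u, m) = m*0 = 0)
Y = 1 (Y = 1² = 1)
t(U, a) = 36 (t(U, a) = (0 + 6)² = 6² = 36)
N(w, Z) = -9 + 1/(36 + Z)
-16384 + N(170, 8) = -16384 + (-323 - 9*8)/(36 + 8) = -16384 + (-323 - 72)/44 = -16384 + (1/44)*(-395) = -16384 - 395/44 = -721291/44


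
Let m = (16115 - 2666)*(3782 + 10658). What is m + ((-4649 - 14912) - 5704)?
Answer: 194178295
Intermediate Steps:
m = 194203560 (m = 13449*14440 = 194203560)
m + ((-4649 - 14912) - 5704) = 194203560 + ((-4649 - 14912) - 5704) = 194203560 + (-19561 - 5704) = 194203560 - 25265 = 194178295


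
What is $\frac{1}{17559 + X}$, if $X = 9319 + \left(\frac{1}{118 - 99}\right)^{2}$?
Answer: $\frac{361}{9702959} \approx 3.7205 \cdot 10^{-5}$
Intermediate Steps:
$X = \frac{3364160}{361}$ ($X = 9319 + \left(\frac{1}{19}\right)^{2} = 9319 + \frac{1}{361} = \frac{3364160}{361} \approx 9319.0$)
$\frac{1}{17559 + X} = \frac{1}{17559 + \frac{3364160}{361}} = \frac{1}{\frac{9702959}{361}} = \frac{361}{9702959}$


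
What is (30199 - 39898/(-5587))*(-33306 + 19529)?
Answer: -2325030092447/5587 ≈ -4.1615e+8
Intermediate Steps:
(30199 - 39898/(-5587))*(-33306 + 19529) = (30199 - 39898*(-1/5587))*(-13777) = (30199 + 39898/5587)*(-13777) = (168761711/5587)*(-13777) = -2325030092447/5587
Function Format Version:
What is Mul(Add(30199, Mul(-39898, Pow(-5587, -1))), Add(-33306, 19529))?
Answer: Rational(-2325030092447, 5587) ≈ -4.1615e+8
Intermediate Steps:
Mul(Add(30199, Mul(-39898, Pow(-5587, -1))), Add(-33306, 19529)) = Mul(Add(30199, Mul(-39898, Rational(-1, 5587))), -13777) = Mul(Add(30199, Rational(39898, 5587)), -13777) = Mul(Rational(168761711, 5587), -13777) = Rational(-2325030092447, 5587)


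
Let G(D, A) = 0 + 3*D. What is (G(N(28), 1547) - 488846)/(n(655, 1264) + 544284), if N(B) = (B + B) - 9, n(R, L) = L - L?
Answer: -488705/544284 ≈ -0.89789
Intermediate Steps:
n(R, L) = 0
N(B) = -9 + 2*B (N(B) = 2*B - 9 = -9 + 2*B)
G(D, A) = 3*D
(G(N(28), 1547) - 488846)/(n(655, 1264) + 544284) = (3*(-9 + 2*28) - 488846)/(0 + 544284) = (3*(-9 + 56) - 488846)/544284 = (3*47 - 488846)*(1/544284) = (141 - 488846)*(1/544284) = -488705*1/544284 = -488705/544284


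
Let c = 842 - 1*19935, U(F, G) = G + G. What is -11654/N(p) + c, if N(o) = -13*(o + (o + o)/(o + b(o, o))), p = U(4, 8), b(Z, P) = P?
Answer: -4207899/221 ≈ -19040.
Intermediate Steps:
U(F, G) = 2*G
p = 16 (p = 2*8 = 16)
N(o) = -13 - 13*o (N(o) = -13*(o + (o + o)/(o + o)) = -13*(o + (2*o)/((2*o))) = -13*(o + (2*o)*(1/(2*o))) = -13*(o + 1) = -13*(1 + o) = -13 - 13*o)
c = -19093 (c = 842 - 19935 = -19093)
-11654/N(p) + c = -11654/(-13 - 13*16) - 19093 = -11654/(-13 - 208) - 19093 = -11654/(-221) - 19093 = -11654*(-1/221) - 19093 = 11654/221 - 19093 = -4207899/221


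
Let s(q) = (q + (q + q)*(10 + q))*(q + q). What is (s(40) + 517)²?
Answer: 104792696089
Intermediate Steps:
s(q) = 2*q*(q + 2*q*(10 + q)) (s(q) = (q + (2*q)*(10 + q))*(2*q) = (q + 2*q*(10 + q))*(2*q) = 2*q*(q + 2*q*(10 + q)))
(s(40) + 517)² = (40²*(42 + 4*40) + 517)² = (1600*(42 + 160) + 517)² = (1600*202 + 517)² = (323200 + 517)² = 323717² = 104792696089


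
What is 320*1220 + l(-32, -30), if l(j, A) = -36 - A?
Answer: 390394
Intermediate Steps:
320*1220 + l(-32, -30) = 320*1220 + (-36 - 1*(-30)) = 390400 + (-36 + 30) = 390400 - 6 = 390394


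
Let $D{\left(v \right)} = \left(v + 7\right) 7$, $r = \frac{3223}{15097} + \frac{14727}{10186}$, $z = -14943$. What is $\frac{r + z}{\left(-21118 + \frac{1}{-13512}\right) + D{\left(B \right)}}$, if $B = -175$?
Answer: $\frac{15522924201322404}{23161781804248109} \approx 0.6702$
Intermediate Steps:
$r = \frac{255162997}{153778042}$ ($r = 3223 \cdot \frac{1}{15097} + 14727 \cdot \frac{1}{10186} = \frac{3223}{15097} + \frac{14727}{10186} = \frac{255162997}{153778042} \approx 1.6593$)
$D{\left(v \right)} = 49 + 7 v$ ($D{\left(v \right)} = \left(7 + v\right) 7 = 49 + 7 v$)
$\frac{r + z}{\left(-21118 + \frac{1}{-13512}\right) + D{\left(B \right)}} = \frac{\frac{255162997}{153778042} - 14943}{\left(-21118 + \frac{1}{-13512}\right) + \left(49 + 7 \left(-175\right)\right)} = - \frac{2297650118609}{153778042 \left(\left(-21118 - \frac{1}{13512}\right) + \left(49 - 1225\right)\right)} = - \frac{2297650118609}{153778042 \left(- \frac{285346417}{13512} - 1176\right)} = - \frac{2297650118609}{153778042 \left(- \frac{301236529}{13512}\right)} = \left(- \frac{2297650118609}{153778042}\right) \left(- \frac{13512}{301236529}\right) = \frac{15522924201322404}{23161781804248109}$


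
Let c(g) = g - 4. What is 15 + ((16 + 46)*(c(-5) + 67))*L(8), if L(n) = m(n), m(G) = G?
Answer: 28783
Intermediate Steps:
c(g) = -4 + g
L(n) = n
15 + ((16 + 46)*(c(-5) + 67))*L(8) = 15 + ((16 + 46)*((-4 - 5) + 67))*8 = 15 + (62*(-9 + 67))*8 = 15 + (62*58)*8 = 15 + 3596*8 = 15 + 28768 = 28783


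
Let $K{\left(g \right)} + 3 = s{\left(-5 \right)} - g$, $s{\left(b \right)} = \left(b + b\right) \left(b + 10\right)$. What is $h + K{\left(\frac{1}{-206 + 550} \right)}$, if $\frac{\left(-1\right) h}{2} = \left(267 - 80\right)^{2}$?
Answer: $- \frac{24076905}{344} \approx -69991.0$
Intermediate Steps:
$s{\left(b \right)} = 2 b \left(10 + b\right)$
$h = -69938$ ($h = - 2 \left(267 - 80\right)^{2} = - 2 \cdot 187^{2} = \left(-2\right) 34969 = -69938$)
$K{\left(g \right)} = -53 - g$ ($K{\left(g \right)} = -3 - \left(g + 10 \left(10 - 5\right)\right) = -3 - \left(50 + g\right) = -53 - g$)
$h + K{\left(\frac{1}{-206 + 550} \right)} = -69938 - \left(53 + \frac{1}{-206 + 550}\right) = -69938 - \frac{18233}{344} = - \frac{24076905}{344}$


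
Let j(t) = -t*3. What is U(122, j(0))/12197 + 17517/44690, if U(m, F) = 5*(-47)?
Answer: 203152699/545083930 ≈ 0.37270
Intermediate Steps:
j(t) = -3*t
U(m, F) = -235
U(122, j(0))/12197 + 17517/44690 = -235/12197 + 17517/44690 = 203152699/545083930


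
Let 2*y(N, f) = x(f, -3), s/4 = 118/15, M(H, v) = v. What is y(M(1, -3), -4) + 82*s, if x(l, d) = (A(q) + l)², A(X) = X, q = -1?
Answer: 77783/30 ≈ 2592.8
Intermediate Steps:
s = 472/15 (s = 4*(118/15) = 472/15 ≈ 31.467)
x(l, d) = (-1 + l)²
y(N, f) = (-1 + f)²/2
y(M(1, -3), -4) + 82*s = (-1 - 4)²/2 + 82*(472/15) = (½)*(-5)² + 38704/15 = (½)*25 + 38704/15 = 25/2 + 38704/15 = 77783/30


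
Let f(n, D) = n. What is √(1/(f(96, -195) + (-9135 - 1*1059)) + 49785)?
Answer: √564061858338/3366 ≈ 223.13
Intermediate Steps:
√(1/(f(96, -195) + (-9135 - 1*1059)) + 49785) = √(1/(96 + (-9135 - 1*1059)) + 49785) = √(1/(96 + (-9135 - 1059)) + 49785) = √(1/(96 - 10194) + 49785) = √(1/(-10098) + 49785) = √(-1/10098 + 49785) = √(502728929/10098) = √564061858338/3366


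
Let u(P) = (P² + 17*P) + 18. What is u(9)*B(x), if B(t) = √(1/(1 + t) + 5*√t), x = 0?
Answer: 252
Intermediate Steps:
u(P) = 18 + P² + 17*P
u(9)*B(x) = (18 + 9² + 17*9)*√((1 + 5*√0*(1 + 0))/(1 + 0)) = (18 + 81 + 153)*√((1 + 5*0*1)/1) = 252*√(1*(1 + 0)) = 252*√(1*1) = 252*√1 = 252*1 = 252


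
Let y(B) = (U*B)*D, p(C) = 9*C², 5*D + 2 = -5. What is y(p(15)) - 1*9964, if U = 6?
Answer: -26974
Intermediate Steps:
D = -7/5 (D = -⅖ + (⅕)*(-5) = -⅖ - 1 = -7/5 ≈ -1.4000)
y(B) = -42*B/5 (y(B) = (6*B)*(-7/5) = -42*B/5)
y(p(15)) - 1*9964 = -378*15²/5 - 1*9964 = -378*225/5 - 9964 = -42/5*2025 - 9964 = -17010 - 9964 = -26974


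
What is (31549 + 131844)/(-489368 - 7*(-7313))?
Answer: -163393/438177 ≈ -0.37289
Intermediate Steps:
(31549 + 131844)/(-489368 - 7*(-7313)) = 163393/(-489368 + 51191) = 163393/(-438177) = 163393*(-1/438177) = -163393/438177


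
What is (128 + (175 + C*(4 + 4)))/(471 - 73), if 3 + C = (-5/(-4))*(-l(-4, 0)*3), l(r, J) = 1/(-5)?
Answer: 285/398 ≈ 0.71608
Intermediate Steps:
l(r, J) = -⅕
C = -9/4 (C = -3 + (-5/(-4))*(-1*(-⅕)*3) = -3 + (-5*(-¼))*((⅕)*3) = -3 + (5/4)*(⅗) = -3 + ¾ = -9/4 ≈ -2.2500)
(128 + (175 + C*(4 + 4)))/(471 - 73) = (128 + (175 - 9*(4 + 4)/4))/(471 - 73) = (128 + (175 - 9/4*8))/398 = (128 + (175 - 18))*(1/398) = (128 + 157)*(1/398) = 285*(1/398) = 285/398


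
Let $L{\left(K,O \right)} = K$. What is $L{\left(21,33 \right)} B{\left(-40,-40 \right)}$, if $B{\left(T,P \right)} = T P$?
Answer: $33600$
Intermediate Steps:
$B{\left(T,P \right)} = P T$
$L{\left(21,33 \right)} B{\left(-40,-40 \right)} = 21 \left(\left(-40\right) \left(-40\right)\right) = 21 \cdot 1600 = 33600$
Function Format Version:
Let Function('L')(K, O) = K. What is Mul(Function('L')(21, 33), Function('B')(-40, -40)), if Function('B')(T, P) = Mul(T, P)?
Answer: 33600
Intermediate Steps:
Function('B')(T, P) = Mul(P, T)
Mul(Function('L')(21, 33), Function('B')(-40, -40)) = Mul(21, Mul(-40, -40)) = Mul(21, 1600) = 33600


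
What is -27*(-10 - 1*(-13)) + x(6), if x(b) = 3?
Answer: -78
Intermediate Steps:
-27*(-10 - 1*(-13)) + x(6) = -27*(-10 - 1*(-13)) + 3 = -27*(-10 + 13) + 3 = -27*3 + 3 = -81 + 3 = -78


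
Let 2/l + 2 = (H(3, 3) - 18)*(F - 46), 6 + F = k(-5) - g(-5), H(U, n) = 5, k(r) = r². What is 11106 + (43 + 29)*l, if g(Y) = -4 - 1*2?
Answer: 3009870/271 ≈ 11107.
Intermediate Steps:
g(Y) = -6 (g(Y) = -4 - 2 = -6)
F = 25 (F = -6 + ((-5)² - 1*(-6)) = -6 + (25 + 6) = -6 + 31 = 25)
l = 2/271 (l = 2/(-2 + (5 - 18)*(25 - 46)) = 2/(-2 - 13*(-21)) = 2/(-2 + 273) = 2/271 ≈ 0.0073801)
11106 + (43 + 29)*l = 11106 + (43 + 29)*(2/271) = 11106 + 72*(2/271) = 11106 + 144/271 = 3009870/271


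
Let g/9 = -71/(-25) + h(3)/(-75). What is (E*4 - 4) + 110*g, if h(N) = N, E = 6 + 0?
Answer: 2792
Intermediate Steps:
E = 6
g = 126/5 (g = 9*(-71/(-25) + 3/(-75)) = 9*(-71*(-1/25) + 3*(-1/75)) = 9*(71/25 - 1/25) = 9*(14/5) = 126/5 ≈ 25.200)
(E*4 - 4) + 110*g = (6*4 - 4) + 110*(126/5) = (24 - 4) + 2772 = 20 + 2772 = 2792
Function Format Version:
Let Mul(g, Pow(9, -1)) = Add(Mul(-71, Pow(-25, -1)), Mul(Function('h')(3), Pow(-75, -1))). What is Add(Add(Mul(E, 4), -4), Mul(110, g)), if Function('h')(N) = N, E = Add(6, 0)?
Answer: 2792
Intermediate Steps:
E = 6
g = Rational(126, 5) (g = Mul(9, Add(Mul(-71, Pow(-25, -1)), Mul(3, Pow(-75, -1)))) = Mul(9, Add(Mul(-71, Rational(-1, 25)), Mul(3, Rational(-1, 75)))) = Mul(9, Add(Rational(71, 25), Rational(-1, 25))) = Mul(9, Rational(14, 5)) = Rational(126, 5) ≈ 25.200)
Add(Add(Mul(E, 4), -4), Mul(110, g)) = Add(Add(Mul(6, 4), -4), Mul(110, Rational(126, 5))) = Add(Add(24, -4), 2772) = Add(20, 2772) = 2792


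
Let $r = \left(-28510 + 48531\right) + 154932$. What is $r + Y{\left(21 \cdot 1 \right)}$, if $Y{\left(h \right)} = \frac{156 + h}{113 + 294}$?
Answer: $\frac{71206048}{407} \approx 1.7495 \cdot 10^{5}$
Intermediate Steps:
$r = 174953$ ($r = 20021 + 154932 = 174953$)
$Y{\left(h \right)} = \frac{156}{407} + \frac{h}{407}$ ($Y{\left(h \right)} = \frac{156 + h}{407} = \left(156 + h\right) \frac{1}{407} = \frac{156}{407} + \frac{h}{407}$)
$r + Y{\left(21 \cdot 1 \right)} = 174953 + \left(\frac{156}{407} + \frac{21 \cdot 1}{407}\right) = 174953 + \left(\frac{156}{407} + \frac{1}{407} \cdot 21\right) = 174953 + \left(\frac{156}{407} + \frac{21}{407}\right) = 174953 + \frac{177}{407} = \frac{71206048}{407}$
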